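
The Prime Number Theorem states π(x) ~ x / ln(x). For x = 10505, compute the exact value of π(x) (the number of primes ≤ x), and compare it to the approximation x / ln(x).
π(10505) = 1285;  x/ln(x) ≈ 1134.50;  relative error ≈ 11.71%.

Directly count primes up to 10505: π(10505) = 1285. The PNT approximation gives 10505/ln(10505) ≈ 10505/9.25961 ≈ 1134.50. Relative error (π(x) − x/ln(x)) / π(x) ≈ 11.71%; the approximation is known to undercount slightly (Li(x) is a better estimate).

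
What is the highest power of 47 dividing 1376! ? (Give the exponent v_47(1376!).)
v_47(1376!) = 29

Legendre's formula: v_p(n!) = Σ_{k ≥ 1} ⌊n / p^k⌋. For p = 47, n = 1376, the terms are:
  ⌊1376/47^1⌋ = ⌊1376/47⌋ = 29
(the next term ⌊1376/47^2⌋ = 0, terminating the sum). Summing: v_47(1376!) = 29 = 29.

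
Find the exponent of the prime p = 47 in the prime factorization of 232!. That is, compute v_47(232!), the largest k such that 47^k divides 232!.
v_47(232!) = 4

Legendre's formula: v_p(n!) = Σ_{k ≥ 1} ⌊n / p^k⌋. For p = 47, n = 232, the terms are:
  ⌊232/47^1⌋ = ⌊232/47⌋ = 4
(the next term ⌊232/47^2⌋ = 0, terminating the sum). Summing: v_47(232!) = 4 = 4.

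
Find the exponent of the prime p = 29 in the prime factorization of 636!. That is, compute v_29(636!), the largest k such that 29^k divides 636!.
v_29(636!) = 21

Legendre's formula: v_p(n!) = Σ_{k ≥ 1} ⌊n / p^k⌋. For p = 29, n = 636, the terms are:
  ⌊636/29^1⌋ = ⌊636/29⌋ = 21
(the next term ⌊636/29^2⌋ = 0, terminating the sum). Summing: v_29(636!) = 21 = 21.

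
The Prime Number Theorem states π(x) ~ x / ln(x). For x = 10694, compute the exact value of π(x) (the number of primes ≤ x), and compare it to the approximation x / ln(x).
π(10694) = 1304;  x/ln(x) ≈ 1152.69;  relative error ≈ 11.60%.

Directly count primes up to 10694: π(10694) = 1304. The PNT approximation gives 10694/ln(10694) ≈ 10694/9.27744 ≈ 1152.69. Relative error (π(x) − x/ln(x)) / π(x) ≈ 11.60%; the approximation is known to undercount slightly (Li(x) is a better estimate).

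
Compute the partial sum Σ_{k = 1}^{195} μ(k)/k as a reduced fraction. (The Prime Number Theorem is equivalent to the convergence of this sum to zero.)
Σ μ(k)/k = -43277238338814707352435871087729404219364080007991120795068950289487278357/2094340804123062964635950016266159511607730554966537454865305011530672742866

Values of μ(k) for 1 ≤ k ≤ 195: μ(1) = 1, μ(2) = -1, μ(3) = -1, μ(5) = -1, μ(6) = 1, μ(7) = -1, μ(10) = 1, μ(11) = -1, μ(13) = -1, μ(14) = 1, μ(15) = 1, μ(17) = -1, μ(19) = -1, μ(21) = 1, μ(22) = 1, μ(23) = -1, μ(26) = 1, μ(29) = -1, μ(30) = -1, μ(31) = -1, μ(33) = 1, μ(34) = 1, μ(35) = 1, μ(37) = -1, μ(38) = 1, μ(39) = 1, μ(41) = -1, μ(42) = -1, μ(43) = -1, μ(46) = 1, μ(47) = -1, μ(51) = 1, μ(53) = -1, μ(55) = 1, μ(57) = 1, μ(58) = 1, μ(59) = -1, μ(61) = -1, μ(62) = 1, μ(65) = 1, μ(66) = -1, μ(67) = -1, μ(69) = 1, μ(70) = -1, μ(71) = -1, μ(73) = -1, μ(74) = 1, μ(77) = 1, μ(78) = -1, μ(79) = -1, μ(82) = 1, μ(83) = -1, μ(85) = 1, μ(86) = 1, μ(87) = 1, μ(89) = -1, μ(91) = 1, μ(93) = 1, μ(94) = 1, μ(95) = 1, μ(97) = -1, μ(101) = -1, μ(102) = -1, μ(103) = -1, μ(105) = -1, μ(106) = 1, μ(107) = -1, μ(109) = -1, μ(110) = -1, μ(111) = 1, μ(113) = -1, μ(114) = -1, μ(115) = 1, μ(118) = 1, μ(119) = 1, μ(122) = 1, μ(123) = 1, μ(127) = -1, μ(129) = 1, μ(130) = -1, μ(131) = -1, μ(133) = 1, μ(134) = 1, μ(137) = -1, μ(138) = -1, μ(139) = -1, μ(141) = 1, μ(142) = 1, μ(143) = 1, μ(145) = 1, μ(146) = 1, μ(149) = -1, μ(151) = -1, μ(154) = -1, μ(155) = 1, μ(157) = -1, μ(158) = 1, μ(159) = 1, μ(161) = 1, μ(163) = -1, μ(165) = -1, μ(166) = 1, μ(167) = -1, μ(170) = -1, μ(173) = -1, μ(174) = -1, μ(177) = 1, μ(178) = 1, μ(179) = -1, μ(181) = -1, μ(182) = -1, μ(183) = 1, μ(185) = 1, μ(186) = -1, μ(187) = 1, μ(190) = -1, μ(191) = -1, μ(193) = -1, μ(194) = 1, μ(195) = -1, with μ = 0 on non-squarefree integers. Summing μ(k)/k for k where μ(k) ≠ 0 gives -43277238338814707352435871087729404219364080007991120795068950289487278357/2094340804123062964635950016266159511607730554966537454865305011530672742866 ≈ -0.0207. (PNT ⟺ this sum → 0 as n → ∞.)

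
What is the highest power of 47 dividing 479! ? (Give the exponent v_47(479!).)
v_47(479!) = 10

Legendre's formula: v_p(n!) = Σ_{k ≥ 1} ⌊n / p^k⌋. For p = 47, n = 479, the terms are:
  ⌊479/47^1⌋ = ⌊479/47⌋ = 10
(the next term ⌊479/47^2⌋ = 0, terminating the sum). Summing: v_47(479!) = 10 = 10.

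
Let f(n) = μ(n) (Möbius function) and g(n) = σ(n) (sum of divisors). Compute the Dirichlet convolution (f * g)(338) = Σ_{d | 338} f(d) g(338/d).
(μ * σ)(338) = 338

Divisors of 338: [1, 2, 13, 26, 169, 338]. For each d | 338:
  d = 1: μ(1) · σ(338/1) = 1 · 549 = 549
  d = 2: μ(2) · σ(338/2) = -1 · 183 = -183
  d = 13: μ(13) · σ(338/13) = -1 · 42 = -42
  d = 26: μ(26) · σ(338/26) = 1 · 14 = 14
  d = 169: μ(169) · σ(338/169) = 0 · 3 = 0
  d = 338: μ(338) · σ(338/338) = 0 · 1 = 0
Summing: (μ * σ)(338) = 549 + -183 + -42 + 14 + 0 + 0 = 338.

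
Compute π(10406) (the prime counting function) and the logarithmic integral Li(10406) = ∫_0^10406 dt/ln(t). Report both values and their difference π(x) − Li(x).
π(10406) = 1274;  Li(10406) ≈ 1290.12;  π(x) − Li(x) ≈ -16.12.

Direct count of primes ≤ 10406 gives π(10406) = 1274. Numerical evaluation of the logarithmic integral gives Li(10406) ≈ 1290.12. The difference π(x) − Li(x) ≈ -16.12 is typically negative for small/moderate x (Li(x) overestimates), though Littlewood's theorem shows this sign changes infinitely often.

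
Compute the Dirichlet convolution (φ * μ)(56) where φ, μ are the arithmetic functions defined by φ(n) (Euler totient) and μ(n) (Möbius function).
(φ * μ)(56) = 10

Divisors of 56: [1, 2, 4, 7, 8, 14, 28, 56]. For each d | 56:
  d = 1: φ(1) · μ(56/1) = 1 · 0 = 0
  d = 2: φ(2) · μ(56/2) = 1 · 0 = 0
  d = 4: φ(4) · μ(56/4) = 2 · 1 = 2
  d = 7: φ(7) · μ(56/7) = 6 · 0 = 0
  d = 8: φ(8) · μ(56/8) = 4 · -1 = -4
  d = 14: φ(14) · μ(56/14) = 6 · 0 = 0
  d = 28: φ(28) · μ(56/28) = 12 · -1 = -12
  d = 56: φ(56) · μ(56/56) = 24 · 1 = 24
Summing: (φ * μ)(56) = 0 + 0 + 2 + 0 + -4 + 0 + -12 + 24 = 10.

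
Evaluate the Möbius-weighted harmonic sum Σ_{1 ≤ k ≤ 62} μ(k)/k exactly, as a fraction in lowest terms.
Σ μ(k)/k = 1874648830674470878723/117288381359406970983270

Values of μ(k) for 1 ≤ k ≤ 62: μ(1) = 1, μ(2) = -1, μ(3) = -1, μ(5) = -1, μ(6) = 1, μ(7) = -1, μ(10) = 1, μ(11) = -1, μ(13) = -1, μ(14) = 1, μ(15) = 1, μ(17) = -1, μ(19) = -1, μ(21) = 1, μ(22) = 1, μ(23) = -1, μ(26) = 1, μ(29) = -1, μ(30) = -1, μ(31) = -1, μ(33) = 1, μ(34) = 1, μ(35) = 1, μ(37) = -1, μ(38) = 1, μ(39) = 1, μ(41) = -1, μ(42) = -1, μ(43) = -1, μ(46) = 1, μ(47) = -1, μ(51) = 1, μ(53) = -1, μ(55) = 1, μ(57) = 1, μ(58) = 1, μ(59) = -1, μ(61) = -1, μ(62) = 1, with μ = 0 on non-squarefree integers. Summing μ(k)/k for k where μ(k) ≠ 0 gives 1874648830674470878723/117288381359406970983270 ≈ 0.0160. (PNT ⟺ this sum → 0 as n → ∞.)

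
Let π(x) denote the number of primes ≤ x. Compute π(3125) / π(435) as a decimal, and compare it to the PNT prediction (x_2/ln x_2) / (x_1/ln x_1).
π(3125)/π(435) = 445/84 ≈ 5.2976;  PNT prediction ≈ 5.4236.

π(435) = 84 and π(3125) = 445, so π(3125)/π(435) ≈ 5.2976. The PNT-predicted ratio is (3125/ln(3125)) / (435/ln(435)) ≈ 5.4236. The two agree to within a few percent, as expected.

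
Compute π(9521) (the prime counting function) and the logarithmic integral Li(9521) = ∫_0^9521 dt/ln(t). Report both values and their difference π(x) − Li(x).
π(9521) = 1179;  Li(9521) ≈ 1193.99;  π(x) − Li(x) ≈ -14.99.

Direct count of primes ≤ 9521 gives π(9521) = 1179. Numerical evaluation of the logarithmic integral gives Li(9521) ≈ 1193.99. The difference π(x) − Li(x) ≈ -14.99 is typically negative for small/moderate x (Li(x) overestimates), though Littlewood's theorem shows this sign changes infinitely often.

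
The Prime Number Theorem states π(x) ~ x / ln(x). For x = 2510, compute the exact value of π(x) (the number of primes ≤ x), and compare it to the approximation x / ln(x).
π(2510) = 368;  x/ln(x) ≈ 320.64;  relative error ≈ 12.87%.

Directly count primes up to 2510: π(2510) = 368. The PNT approximation gives 2510/ln(2510) ≈ 2510/7.82804 ≈ 320.64. Relative error (π(x) − x/ln(x)) / π(x) ≈ 12.87%; the approximation is known to undercount slightly (Li(x) is a better estimate).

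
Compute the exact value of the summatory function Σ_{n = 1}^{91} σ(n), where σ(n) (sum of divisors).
Σ_{n ≤ 91} σ(n) = 6845

Compute σ(n) for each 1 ≤ n ≤ 91: σ(1) = 1, σ(2) = 3, σ(3) = 4, σ(4) = 7, σ(5) = 6, σ(6) = 12, σ(7) = 8, σ(8) = 15, σ(9) = 13, σ(10) = 18, σ(11) = 12, σ(12) = 28, σ(13) = 14, σ(14) = 24, σ(15) = 24, σ(16) = 31, σ(17) = 18, σ(18) = 39, σ(19) = 20, σ(20) = 42, σ(21) = 32, σ(22) = 36, σ(23) = 24, σ(24) = 60, σ(25) = 31, σ(26) = 42, σ(27) = 40, σ(28) = 56, σ(29) = 30, σ(30) = 72, σ(31) = 32, σ(32) = 63, σ(33) = 48, σ(34) = 54, σ(35) = 48, σ(36) = 91, σ(37) = 38, σ(38) = 60, σ(39) = 56, σ(40) = 90, σ(41) = 42, σ(42) = 96, σ(43) = 44, σ(44) = 84, σ(45) = 78, σ(46) = 72, σ(47) = 48, σ(48) = 124, σ(49) = 57, σ(50) = 93, σ(51) = 72, σ(52) = 98, σ(53) = 54, σ(54) = 120, σ(55) = 72, σ(56) = 120, σ(57) = 80, σ(58) = 90, σ(59) = 60, σ(60) = 168, σ(61) = 62, σ(62) = 96, σ(63) = 104, σ(64) = 127, σ(65) = 84, σ(66) = 144, σ(67) = 68, σ(68) = 126, σ(69) = 96, σ(70) = 144, σ(71) = 72, σ(72) = 195, σ(73) = 74, σ(74) = 114, σ(75) = 124, σ(76) = 140, σ(77) = 96, σ(78) = 168, σ(79) = 80, σ(80) = 186, σ(81) = 121, σ(82) = 126, σ(83) = 84, σ(84) = 224, σ(85) = 108, σ(86) = 132, σ(87) = 120, σ(88) = 180, σ(89) = 90, σ(90) = 234, σ(91) = 112. Summing all 91 values: 6845. (Average order: Σ_{n ≤ x} σ(n) ~ (π²/12) x². For x = 91, (π²/12)·91² ≈ 6810.85.)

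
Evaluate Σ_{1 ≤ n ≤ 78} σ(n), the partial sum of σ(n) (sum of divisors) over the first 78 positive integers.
Σ_{n ≤ 78} σ(n) = 5048

Compute σ(n) for each 1 ≤ n ≤ 78: σ(1) = 1, σ(2) = 3, σ(3) = 4, σ(4) = 7, σ(5) = 6, σ(6) = 12, σ(7) = 8, σ(8) = 15, σ(9) = 13, σ(10) = 18, σ(11) = 12, σ(12) = 28, σ(13) = 14, σ(14) = 24, σ(15) = 24, σ(16) = 31, σ(17) = 18, σ(18) = 39, σ(19) = 20, σ(20) = 42, σ(21) = 32, σ(22) = 36, σ(23) = 24, σ(24) = 60, σ(25) = 31, σ(26) = 42, σ(27) = 40, σ(28) = 56, σ(29) = 30, σ(30) = 72, σ(31) = 32, σ(32) = 63, σ(33) = 48, σ(34) = 54, σ(35) = 48, σ(36) = 91, σ(37) = 38, σ(38) = 60, σ(39) = 56, σ(40) = 90, σ(41) = 42, σ(42) = 96, σ(43) = 44, σ(44) = 84, σ(45) = 78, σ(46) = 72, σ(47) = 48, σ(48) = 124, σ(49) = 57, σ(50) = 93, σ(51) = 72, σ(52) = 98, σ(53) = 54, σ(54) = 120, σ(55) = 72, σ(56) = 120, σ(57) = 80, σ(58) = 90, σ(59) = 60, σ(60) = 168, σ(61) = 62, σ(62) = 96, σ(63) = 104, σ(64) = 127, σ(65) = 84, σ(66) = 144, σ(67) = 68, σ(68) = 126, σ(69) = 96, σ(70) = 144, σ(71) = 72, σ(72) = 195, σ(73) = 74, σ(74) = 114, σ(75) = 124, σ(76) = 140, σ(77) = 96, σ(78) = 168. Summing all 78 values: 5048. (Average order: Σ_{n ≤ x} σ(n) ~ (π²/12) x². For x = 78, (π²/12)·78² ≈ 5003.89.)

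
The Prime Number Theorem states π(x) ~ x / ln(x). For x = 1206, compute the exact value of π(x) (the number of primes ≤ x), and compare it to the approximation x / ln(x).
π(1206) = 197;  x/ln(x) ≈ 169.98;  relative error ≈ 13.72%.

Directly count primes up to 1206: π(1206) = 197. The PNT approximation gives 1206/ln(1206) ≈ 1206/7.09506 ≈ 169.98. Relative error (π(x) − x/ln(x)) / π(x) ≈ 13.72%; the approximation is known to undercount slightly (Li(x) is a better estimate).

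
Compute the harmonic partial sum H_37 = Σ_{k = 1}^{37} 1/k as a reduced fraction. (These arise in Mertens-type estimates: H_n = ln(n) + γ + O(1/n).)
H_37 = 2040798836801833/485721041551200

Direct summation: H_37 = 1 + 1/2 + ... + 1/37. The least common denominator is lcm(1, ..., 37) = 5342931457063200; over this denominator the numerator is 5342931457063200 + 2671465728531600 + 1780977152354400 + 1335732864265800 + 1068586291412640 + 890488576177200 + 763275922437600 + 667866432132900 + 593659050784800 + 534293145706320 + 485721041551200 + 445244288088600 + 410994727466400 + 381637961218800 + 356195430470880 + 333933216066450 + 314290085709600 + 296829525392400 + 281206918792800 + 267146572853160 + 254425307479200 + 242860520775600 + 232301367698400 + 222622144044300 + 213717258282528 + 205497363733200 + 197886350261600 + 190818980609400 + 184239015760800 + 178097715235440 + 172352627647200 + 166966608033225 + 161907013850400 + 157145042854800 + 152655184487520 + 148414762696200 + 144403552893600 = 22448787204820163, so H_37 = 22448787204820163/5342931457063200; reducing by gcd(22448787204820163, 5342931457063200) = 11 gives 2040798836801833/485721041551200 ≈ 4.20159. (The PNT-adjacent estimate ln(37) + γ ≈ 4.18813 matches within O(1/n).)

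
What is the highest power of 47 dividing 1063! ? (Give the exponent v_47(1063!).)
v_47(1063!) = 22

Legendre's formula: v_p(n!) = Σ_{k ≥ 1} ⌊n / p^k⌋. For p = 47, n = 1063, the terms are:
  ⌊1063/47^1⌋ = ⌊1063/47⌋ = 22
(the next term ⌊1063/47^2⌋ = 0, terminating the sum). Summing: v_47(1063!) = 22 = 22.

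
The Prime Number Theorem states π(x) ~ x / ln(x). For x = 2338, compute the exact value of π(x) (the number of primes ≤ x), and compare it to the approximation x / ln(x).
π(2338) = 345;  x/ln(x) ≈ 301.40;  relative error ≈ 12.64%.

Directly count primes up to 2338: π(2338) = 345. The PNT approximation gives 2338/ln(2338) ≈ 2338/7.75705 ≈ 301.40. Relative error (π(x) − x/ln(x)) / π(x) ≈ 12.64%; the approximation is known to undercount slightly (Li(x) is a better estimate).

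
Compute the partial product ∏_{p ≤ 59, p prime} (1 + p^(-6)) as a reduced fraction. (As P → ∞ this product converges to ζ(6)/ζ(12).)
∏ = 15208164362828403658148964619279112555962623197017564159533315284245673252712693579875969187856000000/14952583309331613601270624305866697838298339465266429234833578634476621111163572328947624655858571977

The primes p ≤ 59 are [2, 3, 5, 7, 11, 13, 17, 19, 23, 29, 31, 37, 41, 43, 47, 53, 59]. For each, (1 + 1/p^6) = (p^6 + 1)/p^6. Multiplying these fractions over p ∈ [2, 3, 5, 7, 11, 13, 17, 19, 23, 29, 31, 37, 41, 43, 47, 53, 59] gives 15208164362828403658148964619279112555962623197017564159533315284245673252712693579875969187856000000/14952583309331613601270624305866697838298339465266429234833578634476621111163572328947624655858571977. (In the limit P → ∞ this tends to ζ(6)/ζ(12).)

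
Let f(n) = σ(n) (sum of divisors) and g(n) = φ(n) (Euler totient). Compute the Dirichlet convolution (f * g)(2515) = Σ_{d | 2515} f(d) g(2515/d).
(σ * φ)(2515) = 10060

Divisors of 2515: [1, 5, 503, 2515]. For each d | 2515:
  d = 1: σ(1) · φ(2515/1) = 1 · 2008 = 2008
  d = 5: σ(5) · φ(2515/5) = 6 · 502 = 3012
  d = 503: σ(503) · φ(2515/503) = 504 · 4 = 2016
  d = 2515: σ(2515) · φ(2515/2515) = 3024 · 1 = 3024
Summing: (σ * φ)(2515) = 2008 + 3012 + 2016 + 3024 = 10060.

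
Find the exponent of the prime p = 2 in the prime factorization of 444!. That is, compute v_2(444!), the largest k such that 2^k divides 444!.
v_2(444!) = 438

Legendre's formula: v_p(n!) = Σ_{k ≥ 1} ⌊n / p^k⌋. For p = 2, n = 444, the terms are:
  ⌊444/2^1⌋ = ⌊444/2⌋ = 222
  ⌊444/2^2⌋ = ⌊444/4⌋ = 111
  ⌊444/2^3⌋ = ⌊444/8⌋ = 55
  ⌊444/2^4⌋ = ⌊444/16⌋ = 27
  ⌊444/2^5⌋ = ⌊444/32⌋ = 13
  ⌊444/2^6⌋ = ⌊444/64⌋ = 6
  ⌊444/2^7⌋ = ⌊444/128⌋ = 3
  ⌊444/2^8⌋ = ⌊444/256⌋ = 1
(the next term ⌊444/2^9⌋ = 0, terminating the sum). Summing: v_2(444!) = 222 + 111 + 55 + 27 + 13 + 6 + 3 + 1 = 438.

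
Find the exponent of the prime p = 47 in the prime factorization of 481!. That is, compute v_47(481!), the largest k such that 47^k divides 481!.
v_47(481!) = 10

Legendre's formula: v_p(n!) = Σ_{k ≥ 1} ⌊n / p^k⌋. For p = 47, n = 481, the terms are:
  ⌊481/47^1⌋ = ⌊481/47⌋ = 10
(the next term ⌊481/47^2⌋ = 0, terminating the sum). Summing: v_47(481!) = 10 = 10.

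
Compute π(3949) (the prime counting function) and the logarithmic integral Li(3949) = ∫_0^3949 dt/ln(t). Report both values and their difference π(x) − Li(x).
π(3949) = 548;  Li(3949) ≈ 559.21;  π(x) − Li(x) ≈ -11.21.

Direct count of primes ≤ 3949 gives π(3949) = 548. Numerical evaluation of the logarithmic integral gives Li(3949) ≈ 559.21. The difference π(x) − Li(x) ≈ -11.21 is typically negative for small/moderate x (Li(x) overestimates), though Littlewood's theorem shows this sign changes infinitely often.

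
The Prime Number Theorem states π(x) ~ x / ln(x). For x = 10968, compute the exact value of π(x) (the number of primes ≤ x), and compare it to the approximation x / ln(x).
π(10968) = 1331;  x/ln(x) ≈ 1179.01;  relative error ≈ 11.42%.

Directly count primes up to 10968: π(10968) = 1331. The PNT approximation gives 10968/ln(10968) ≈ 10968/9.30274 ≈ 1179.01. Relative error (π(x) − x/ln(x)) / π(x) ≈ 11.42%; the approximation is known to undercount slightly (Li(x) is a better estimate).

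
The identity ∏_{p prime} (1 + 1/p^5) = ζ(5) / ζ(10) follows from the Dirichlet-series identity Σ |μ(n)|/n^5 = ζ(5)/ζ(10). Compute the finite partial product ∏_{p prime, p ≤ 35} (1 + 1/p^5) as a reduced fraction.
∏ = 63844361159480726970812326794206836752384/61631932954678205462623400894081119262815

The primes p ≤ 35 are [2, 3, 5, 7, 11, 13, 17, 19, 23, 29, 31]. For each, (1 + 1/p^5) = (p^5 + 1)/p^5. Multiplying these fractions over p ∈ [2, 3, 5, 7, 11, 13, 17, 19, 23, 29, 31] gives 63844361159480726970812326794206836752384/61631932954678205462623400894081119262815. (In the limit P → ∞ this tends to ζ(5)/ζ(10).)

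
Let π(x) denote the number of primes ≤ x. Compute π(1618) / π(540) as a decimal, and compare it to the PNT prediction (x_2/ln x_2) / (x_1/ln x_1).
π(1618)/π(540) = 255/99 ≈ 2.5758;  PNT prediction ≈ 2.5513.

π(540) = 99 and π(1618) = 255, so π(1618)/π(540) ≈ 2.5758. The PNT-predicted ratio is (1618/ln(1618)) / (540/ln(540)) ≈ 2.5513. The two agree to within a few percent, as expected.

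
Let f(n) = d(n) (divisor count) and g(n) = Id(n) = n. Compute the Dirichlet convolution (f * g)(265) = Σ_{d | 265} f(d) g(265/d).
(d * Id)(265) = 385

Divisors of 265: [1, 5, 53, 265]. For each d | 265:
  d = 1: d(1) · Id(265/1) = 1 · 265 = 265
  d = 5: d(5) · Id(265/5) = 2 · 53 = 106
  d = 53: d(53) · Id(265/53) = 2 · 5 = 10
  d = 265: d(265) · Id(265/265) = 4 · 1 = 4
Summing: (d * Id)(265) = 265 + 106 + 10 + 4 = 385.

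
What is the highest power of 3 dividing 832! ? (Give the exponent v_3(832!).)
v_3(832!) = 413

Legendre's formula: v_p(n!) = Σ_{k ≥ 1} ⌊n / p^k⌋. For p = 3, n = 832, the terms are:
  ⌊832/3^1⌋ = ⌊832/3⌋ = 277
  ⌊832/3^2⌋ = ⌊832/9⌋ = 92
  ⌊832/3^3⌋ = ⌊832/27⌋ = 30
  ⌊832/3^4⌋ = ⌊832/81⌋ = 10
  ⌊832/3^5⌋ = ⌊832/243⌋ = 3
  ⌊832/3^6⌋ = ⌊832/729⌋ = 1
(the next term ⌊832/3^7⌋ = 0, terminating the sum). Summing: v_3(832!) = 277 + 92 + 30 + 10 + 3 + 1 = 413.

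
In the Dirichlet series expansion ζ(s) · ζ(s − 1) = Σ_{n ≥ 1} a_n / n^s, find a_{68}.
σ(68) = 126

In the product (Σ m^0/m^s)(Σ k / k^s) = Σ (Σ_{d | n} d) / n^s, the coefficient of 1/n^s is σ(n) = Σ_{d | n} d. For n = 68, divisors are [1, 2, 4, 17, 34, 68]; summing: σ(68) = 126.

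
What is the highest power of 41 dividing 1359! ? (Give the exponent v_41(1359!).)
v_41(1359!) = 33

Legendre's formula: v_p(n!) = Σ_{k ≥ 1} ⌊n / p^k⌋. For p = 41, n = 1359, the terms are:
  ⌊1359/41^1⌋ = ⌊1359/41⌋ = 33
(the next term ⌊1359/41^2⌋ = 0, terminating the sum). Summing: v_41(1359!) = 33 = 33.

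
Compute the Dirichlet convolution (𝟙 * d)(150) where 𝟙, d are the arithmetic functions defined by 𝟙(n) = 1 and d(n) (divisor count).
(𝟙 * d)(150) = 54

Divisors of 150: [1, 2, 3, 5, 6, 10, 15, 25, 30, 50, 75, 150]. For each d | 150:
  d = 1: 𝟙(1) · d(150/1) = 1 · 12 = 12
  d = 2: 𝟙(2) · d(150/2) = 1 · 6 = 6
  d = 3: 𝟙(3) · d(150/3) = 1 · 6 = 6
  d = 5: 𝟙(5) · d(150/5) = 1 · 8 = 8
  d = 6: 𝟙(6) · d(150/6) = 1 · 3 = 3
  d = 10: 𝟙(10) · d(150/10) = 1 · 4 = 4
  d = 15: 𝟙(15) · d(150/15) = 1 · 4 = 4
  d = 25: 𝟙(25) · d(150/25) = 1 · 4 = 4
  d = 30: 𝟙(30) · d(150/30) = 1 · 2 = 2
  d = 50: 𝟙(50) · d(150/50) = 1 · 2 = 2
  d = 75: 𝟙(75) · d(150/75) = 1 · 2 = 2
  d = 150: 𝟙(150) · d(150/150) = 1 · 1 = 1
Summing: (𝟙 * d)(150) = 12 + 6 + 6 + 8 + 3 + 4 + 4 + 4 + 2 + 2 + 2 + 1 = 54.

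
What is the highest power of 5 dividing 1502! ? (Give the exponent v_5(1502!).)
v_5(1502!) = 374

Legendre's formula: v_p(n!) = Σ_{k ≥ 1} ⌊n / p^k⌋. For p = 5, n = 1502, the terms are:
  ⌊1502/5^1⌋ = ⌊1502/5⌋ = 300
  ⌊1502/5^2⌋ = ⌊1502/25⌋ = 60
  ⌊1502/5^3⌋ = ⌊1502/125⌋ = 12
  ⌊1502/5^4⌋ = ⌊1502/625⌋ = 2
(the next term ⌊1502/5^5⌋ = 0, terminating the sum). Summing: v_5(1502!) = 300 + 60 + 12 + 2 = 374.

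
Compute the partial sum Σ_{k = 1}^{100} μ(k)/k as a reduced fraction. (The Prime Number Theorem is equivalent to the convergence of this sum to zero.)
Σ μ(k)/k = 11962644395524974654034383169459538/384261327324253070792183691221959345

Values of μ(k) for 1 ≤ k ≤ 100: μ(1) = 1, μ(2) = -1, μ(3) = -1, μ(5) = -1, μ(6) = 1, μ(7) = -1, μ(10) = 1, μ(11) = -1, μ(13) = -1, μ(14) = 1, μ(15) = 1, μ(17) = -1, μ(19) = -1, μ(21) = 1, μ(22) = 1, μ(23) = -1, μ(26) = 1, μ(29) = -1, μ(30) = -1, μ(31) = -1, μ(33) = 1, μ(34) = 1, μ(35) = 1, μ(37) = -1, μ(38) = 1, μ(39) = 1, μ(41) = -1, μ(42) = -1, μ(43) = -1, μ(46) = 1, μ(47) = -1, μ(51) = 1, μ(53) = -1, μ(55) = 1, μ(57) = 1, μ(58) = 1, μ(59) = -1, μ(61) = -1, μ(62) = 1, μ(65) = 1, μ(66) = -1, μ(67) = -1, μ(69) = 1, μ(70) = -1, μ(71) = -1, μ(73) = -1, μ(74) = 1, μ(77) = 1, μ(78) = -1, μ(79) = -1, μ(82) = 1, μ(83) = -1, μ(85) = 1, μ(86) = 1, μ(87) = 1, μ(89) = -1, μ(91) = 1, μ(93) = 1, μ(94) = 1, μ(95) = 1, μ(97) = -1, with μ = 0 on non-squarefree integers. Summing μ(k)/k for k where μ(k) ≠ 0 gives 11962644395524974654034383169459538/384261327324253070792183691221959345 ≈ 0.0311. (PNT ⟺ this sum → 0 as n → ∞.)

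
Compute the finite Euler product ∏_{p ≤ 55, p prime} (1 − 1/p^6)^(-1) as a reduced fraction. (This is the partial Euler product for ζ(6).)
∏ = 16399916697843255011967930971578711261087839227653922144798329822985430357794635/16120340632419383592544649060829667066167081196619966516987203957241678930116608

The primes p ≤ 55 are [2, 3, 5, 7, 11, 13, 17, 19, 23, 29, 31, 37, 41, 43, 47, 53]. For each prime, (1 − 1/p^6)^(-1) = p^6 / (p^6 − 1). The product is (1 − 1/2^6)^(-1), (1 − 1/3^6)^(-1), (1 − 1/5^6)^(-1), (1 − 1/7^6)^(-1), (1 − 1/11^6)^(-1), (1 − 1/13^6)^(-1), (1 − 1/17^6)^(-1), (1 − 1/19^6)^(-1), (1 − 1/23^6)^(-1), (1 − 1/29^6)^(-1), (1 − 1/31^6)^(-1), (1 − 1/37^6)^(-1), (1 − 1/41^6)^(-1), (1 − 1/43^6)^(-1), (1 − 1/47^6)^(-1), (1 − 1/53^6)^(-1) = ∏ p^6 / (p^6 − 1) = 16399916697843255011967930971578711261087839227653922144798329822985430357794635/16120340632419383592544649060829667066167081196619966516987203957241678930116608.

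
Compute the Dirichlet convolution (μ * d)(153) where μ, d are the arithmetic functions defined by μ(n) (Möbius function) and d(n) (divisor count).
(μ * d)(153) = 1

Divisors of 153: [1, 3, 9, 17, 51, 153]. For each d | 153:
  d = 1: μ(1) · d(153/1) = 1 · 6 = 6
  d = 3: μ(3) · d(153/3) = -1 · 4 = -4
  d = 9: μ(9) · d(153/9) = 0 · 2 = 0
  d = 17: μ(17) · d(153/17) = -1 · 3 = -3
  d = 51: μ(51) · d(153/51) = 1 · 2 = 2
  d = 153: μ(153) · d(153/153) = 0 · 1 = 0
Summing: (μ * d)(153) = 6 + -4 + 0 + -3 + 2 + 0 = 1.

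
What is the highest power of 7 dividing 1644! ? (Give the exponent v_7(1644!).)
v_7(1644!) = 271

Legendre's formula: v_p(n!) = Σ_{k ≥ 1} ⌊n / p^k⌋. For p = 7, n = 1644, the terms are:
  ⌊1644/7^1⌋ = ⌊1644/7⌋ = 234
  ⌊1644/7^2⌋ = ⌊1644/49⌋ = 33
  ⌊1644/7^3⌋ = ⌊1644/343⌋ = 4
(the next term ⌊1644/7^4⌋ = 0, terminating the sum). Summing: v_7(1644!) = 234 + 33 + 4 = 271.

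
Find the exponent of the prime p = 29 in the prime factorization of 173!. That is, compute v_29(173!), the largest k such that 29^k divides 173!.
v_29(173!) = 5

Legendre's formula: v_p(n!) = Σ_{k ≥ 1} ⌊n / p^k⌋. For p = 29, n = 173, the terms are:
  ⌊173/29^1⌋ = ⌊173/29⌋ = 5
(the next term ⌊173/29^2⌋ = 0, terminating the sum). Summing: v_29(173!) = 5 = 5.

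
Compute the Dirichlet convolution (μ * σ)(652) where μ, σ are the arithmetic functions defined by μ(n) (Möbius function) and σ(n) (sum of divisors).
(μ * σ)(652) = 652

Divisors of 652: [1, 2, 4, 163, 326, 652]. For each d | 652:
  d = 1: μ(1) · σ(652/1) = 1 · 1148 = 1148
  d = 2: μ(2) · σ(652/2) = -1 · 492 = -492
  d = 4: μ(4) · σ(652/4) = 0 · 164 = 0
  d = 163: μ(163) · σ(652/163) = -1 · 7 = -7
  d = 326: μ(326) · σ(652/326) = 1 · 3 = 3
  d = 652: μ(652) · σ(652/652) = 0 · 1 = 0
Summing: (μ * σ)(652) = 1148 + -492 + 0 + -7 + 3 + 0 = 652.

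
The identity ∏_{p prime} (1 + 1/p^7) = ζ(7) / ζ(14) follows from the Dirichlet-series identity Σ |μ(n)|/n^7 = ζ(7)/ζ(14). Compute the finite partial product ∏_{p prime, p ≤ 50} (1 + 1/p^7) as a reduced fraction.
∏ = 263853992248183929955588067841649958807762565359040660091503223132247928290282626850939575242745161896165376/261685269908462752626449098337825267072687203746267710284915637456014619560925349129829845059340019784340625

The primes p ≤ 50 are [2, 3, 5, 7, 11, 13, 17, 19, 23, 29, 31, 37, 41, 43, 47]. For each, (1 + 1/p^7) = (p^7 + 1)/p^7. Multiplying these fractions over p ∈ [2, 3, 5, 7, 11, 13, 17, 19, 23, 29, 31, 37, 41, 43, 47] gives 263853992248183929955588067841649958807762565359040660091503223132247928290282626850939575242745161896165376/261685269908462752626449098337825267072687203746267710284915637456014619560925349129829845059340019784340625. (In the limit P → ∞ this tends to ζ(7)/ζ(14).)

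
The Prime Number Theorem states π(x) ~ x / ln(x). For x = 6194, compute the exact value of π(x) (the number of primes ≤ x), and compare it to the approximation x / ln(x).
π(6194) = 804;  x/ln(x) ≈ 709.40;  relative error ≈ 11.77%.

Directly count primes up to 6194: π(6194) = 804. The PNT approximation gives 6194/ln(6194) ≈ 6194/8.73134 ≈ 709.40. Relative error (π(x) − x/ln(x)) / π(x) ≈ 11.77%; the approximation is known to undercount slightly (Li(x) is a better estimate).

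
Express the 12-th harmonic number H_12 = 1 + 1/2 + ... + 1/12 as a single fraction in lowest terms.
H_12 = 86021/27720

Direct summation: H_12 = 1 + 1/2 + ... + 1/12. The least common denominator is lcm(1, ..., 12) = 27720; over this denominator the numerator is 27720 + 13860 + 9240 + 6930 + 5544 + 4620 + 3960 + 3465 + 3080 + 2772 + 2520 + 2310 = 86021, so H_12 = 86021/27720 (already in lowest terms) ≈ 3.10321. (The PNT-adjacent estimate ln(12) + γ ≈ 3.06212 matches within O(1/n).)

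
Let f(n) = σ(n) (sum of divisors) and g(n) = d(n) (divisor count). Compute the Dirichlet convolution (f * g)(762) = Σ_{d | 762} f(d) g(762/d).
(σ * d)(762) = 3900

Divisors of 762: [1, 2, 3, 6, 127, 254, 381, 762]. For each d | 762:
  d = 1: σ(1) · d(762/1) = 1 · 8 = 8
  d = 2: σ(2) · d(762/2) = 3 · 4 = 12
  d = 3: σ(3) · d(762/3) = 4 · 4 = 16
  d = 6: σ(6) · d(762/6) = 12 · 2 = 24
  d = 127: σ(127) · d(762/127) = 128 · 4 = 512
  d = 254: σ(254) · d(762/254) = 384 · 2 = 768
  d = 381: σ(381) · d(762/381) = 512 · 2 = 1024
  d = 762: σ(762) · d(762/762) = 1536 · 1 = 1536
Summing: (σ * d)(762) = 8 + 12 + 16 + 24 + 512 + 768 + 1024 + 1536 = 3900.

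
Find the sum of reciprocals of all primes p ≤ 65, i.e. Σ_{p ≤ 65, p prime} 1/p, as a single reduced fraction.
Σ 1/p = 201015517717077830328949/117288381359406970983270

π(65) = 18, so the primes ≤ 65 are [2, 3, 5, 7, 11, 13, 17, 19, 23, 29, 31, 37, 41, 43, 47, 53, 59, 61]. Summing 1/p over these primes: 201015517717077830328949/117288381359406970983270 ≈ 1.7139. Mertens estimate ln ln(65) + 0.2615 ≈ 1.6905.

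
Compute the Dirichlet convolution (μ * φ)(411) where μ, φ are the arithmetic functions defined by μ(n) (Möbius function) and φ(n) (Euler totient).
(μ * φ)(411) = 135

Divisors of 411: [1, 3, 137, 411]. For each d | 411:
  d = 1: μ(1) · φ(411/1) = 1 · 272 = 272
  d = 3: μ(3) · φ(411/3) = -1 · 136 = -136
  d = 137: μ(137) · φ(411/137) = -1 · 2 = -2
  d = 411: μ(411) · φ(411/411) = 1 · 1 = 1
Summing: (μ * φ)(411) = 272 + -136 + -2 + 1 = 135.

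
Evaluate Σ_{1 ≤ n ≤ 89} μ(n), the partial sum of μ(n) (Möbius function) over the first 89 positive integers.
Σ_{n ≤ 89} μ(n) = -2

Compute μ(n) for each 1 ≤ n ≤ 89: μ(1) = 1, μ(2) = -1, μ(3) = -1, μ(4) = 0, μ(5) = -1, μ(6) = 1, μ(7) = -1, μ(8) = 0, μ(9) = 0, μ(10) = 1, μ(11) = -1, μ(12) = 0, μ(13) = -1, μ(14) = 1, μ(15) = 1, μ(16) = 0, μ(17) = -1, μ(18) = 0, μ(19) = -1, μ(20) = 0, μ(21) = 1, μ(22) = 1, μ(23) = -1, μ(24) = 0, μ(25) = 0, μ(26) = 1, μ(27) = 0, μ(28) = 0, μ(29) = -1, μ(30) = -1, μ(31) = -1, μ(32) = 0, μ(33) = 1, μ(34) = 1, μ(35) = 1, μ(36) = 0, μ(37) = -1, μ(38) = 1, μ(39) = 1, μ(40) = 0, μ(41) = -1, μ(42) = -1, μ(43) = -1, μ(44) = 0, μ(45) = 0, μ(46) = 1, μ(47) = -1, μ(48) = 0, μ(49) = 0, μ(50) = 0, μ(51) = 1, μ(52) = 0, μ(53) = -1, μ(54) = 0, μ(55) = 1, μ(56) = 0, μ(57) = 1, μ(58) = 1, μ(59) = -1, μ(60) = 0, μ(61) = -1, μ(62) = 1, μ(63) = 0, μ(64) = 0, μ(65) = 1, μ(66) = -1, μ(67) = -1, μ(68) = 0, μ(69) = 1, μ(70) = -1, μ(71) = -1, μ(72) = 0, μ(73) = -1, μ(74) = 1, μ(75) = 0, μ(76) = 0, μ(77) = 1, μ(78) = -1, μ(79) = -1, μ(80) = 0, μ(81) = 0, μ(82) = 1, μ(83) = -1, μ(84) = 0, μ(85) = 1, μ(86) = 1, μ(87) = 1, μ(88) = 0, μ(89) = -1. Summing all 89 values: -2. (Mertens function M(x) = Σ_{n ≤ x} μ(n); on average M(x) should be small (PNT ⟺ M(x) = o(x)).)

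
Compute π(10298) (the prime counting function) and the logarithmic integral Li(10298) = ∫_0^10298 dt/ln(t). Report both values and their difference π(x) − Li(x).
π(10298) = 1262;  Li(10298) ≈ 1278.44;  π(x) − Li(x) ≈ -16.44.

Direct count of primes ≤ 10298 gives π(10298) = 1262. Numerical evaluation of the logarithmic integral gives Li(10298) ≈ 1278.44. The difference π(x) − Li(x) ≈ -16.44 is typically negative for small/moderate x (Li(x) overestimates), though Littlewood's theorem shows this sign changes infinitely often.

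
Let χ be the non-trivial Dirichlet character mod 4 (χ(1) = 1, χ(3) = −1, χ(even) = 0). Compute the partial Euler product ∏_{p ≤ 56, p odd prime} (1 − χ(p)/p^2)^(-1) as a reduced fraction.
∏ = 6080498115610191266973991/6635764829241999360000000

The odd primes p ≤ 56 are [3, 5, 7, 11, 13, 17, 19, 23, 29, 31, 37, 41, 43, 47, 53]. For each, χ(p) = 1 if p ≡ 1 mod 4, χ(p) = −1 if p ≡ 3 mod 4. Taking (1 − χ(p)/p^2)^(-1) = p^2/(p^2 − χ(p)): (1 − (-1)/3^2)^(-1) · (1 − (1)/5^2)^(-1) · (1 − (-1)/7^2)^(-1) · (1 − (-1)/11^2)^(-1) · (1 − (1)/13^2)^(-1) · (1 − (1)/17^2)^(-1) · (1 − (-1)/19^2)^(-1) · (1 − (-1)/23^2)^(-1) · (1 − (1)/29^2)^(-1) · (1 − (-1)/31^2)^(-1) · (1 − (1)/37^2)^(-1) · (1 − (1)/41^2)^(-1) · (1 − (-1)/43^2)^(-1) · (1 − (-1)/47^2)^(-1) · (1 − (1)/53^2)^(-1) = 6080498115610191266973991/6635764829241999360000000.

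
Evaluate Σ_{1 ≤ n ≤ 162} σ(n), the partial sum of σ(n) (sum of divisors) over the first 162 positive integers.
Σ_{n ≤ 162} σ(n) = 21709

Compute σ(n) for each 1 ≤ n ≤ 162: σ(1) = 1, σ(2) = 3, σ(3) = 4, σ(4) = 7, σ(5) = 6, σ(6) = 12, σ(7) = 8, σ(8) = 15, σ(9) = 13, σ(10) = 18, σ(11) = 12, σ(12) = 28, σ(13) = 14, σ(14) = 24, σ(15) = 24, σ(16) = 31, σ(17) = 18, σ(18) = 39, σ(19) = 20, σ(20) = 42, σ(21) = 32, σ(22) = 36, σ(23) = 24, σ(24) = 60, σ(25) = 31, σ(26) = 42, σ(27) = 40, σ(28) = 56, σ(29) = 30, σ(30) = 72, σ(31) = 32, σ(32) = 63, σ(33) = 48, σ(34) = 54, σ(35) = 48, σ(36) = 91, σ(37) = 38, σ(38) = 60, σ(39) = 56, σ(40) = 90, σ(41) = 42, σ(42) = 96, σ(43) = 44, σ(44) = 84, σ(45) = 78, σ(46) = 72, σ(47) = 48, σ(48) = 124, σ(49) = 57, σ(50) = 93, σ(51) = 72, σ(52) = 98, σ(53) = 54, σ(54) = 120, σ(55) = 72, σ(56) = 120, σ(57) = 80, σ(58) = 90, σ(59) = 60, σ(60) = 168, σ(61) = 62, σ(62) = 96, σ(63) = 104, σ(64) = 127, σ(65) = 84, σ(66) = 144, σ(67) = 68, σ(68) = 126, σ(69) = 96, σ(70) = 144, σ(71) = 72, σ(72) = 195, σ(73) = 74, σ(74) = 114, σ(75) = 124, σ(76) = 140, σ(77) = 96, σ(78) = 168, σ(79) = 80, σ(80) = 186, σ(81) = 121, σ(82) = 126, σ(83) = 84, σ(84) = 224, σ(85) = 108, σ(86) = 132, σ(87) = 120, σ(88) = 180, σ(89) = 90, σ(90) = 234, σ(91) = 112, σ(92) = 168, σ(93) = 128, σ(94) = 144, σ(95) = 120, σ(96) = 252, σ(97) = 98, σ(98) = 171, σ(99) = 156, σ(100) = 217, σ(101) = 102, σ(102) = 216, σ(103) = 104, σ(104) = 210, σ(105) = 192, σ(106) = 162, σ(107) = 108, σ(108) = 280, σ(109) = 110, σ(110) = 216, σ(111) = 152, σ(112) = 248, σ(113) = 114, σ(114) = 240, σ(115) = 144, σ(116) = 210, σ(117) = 182, σ(118) = 180, σ(119) = 144, σ(120) = 360, σ(121) = 133, σ(122) = 186, σ(123) = 168, σ(124) = 224, σ(125) = 156, σ(126) = 312, σ(127) = 128, σ(128) = 255, σ(129) = 176, σ(130) = 252, σ(131) = 132, σ(132) = 336, σ(133) = 160, σ(134) = 204, σ(135) = 240, σ(136) = 270, σ(137) = 138, σ(138) = 288, σ(139) = 140, σ(140) = 336, σ(141) = 192, σ(142) = 216, σ(143) = 168, σ(144) = 403, σ(145) = 180, σ(146) = 222, σ(147) = 228, σ(148) = 266, σ(149) = 150, σ(150) = 372, σ(151) = 152, σ(152) = 300, σ(153) = 234, σ(154) = 288, σ(155) = 192, σ(156) = 392, σ(157) = 158, σ(158) = 240, σ(159) = 216, σ(160) = 378, σ(161) = 192, σ(162) = 363. Summing all 162 values: 21709. (Average order: Σ_{n ≤ x} σ(n) ~ (π²/12) x². For x = 162, (π²/12)·162² ≈ 21584.82.)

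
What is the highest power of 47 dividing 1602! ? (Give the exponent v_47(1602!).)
v_47(1602!) = 34

Legendre's formula: v_p(n!) = Σ_{k ≥ 1} ⌊n / p^k⌋. For p = 47, n = 1602, the terms are:
  ⌊1602/47^1⌋ = ⌊1602/47⌋ = 34
(the next term ⌊1602/47^2⌋ = 0, terminating the sum). Summing: v_47(1602!) = 34 = 34.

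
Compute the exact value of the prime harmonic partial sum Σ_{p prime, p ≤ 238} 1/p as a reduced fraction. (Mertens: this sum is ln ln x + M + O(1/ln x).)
Σ 1/p = 8762990377702925264993654890050782886250854676753323401606562622367345144099360398279019780479/4445236185272185438169240794291312557432222642727183809026451438704160103479600800432029464270

π(238) = 51, so the primes ≤ 238 are [2, 3, 5, 7, 11, 13, 17, 19, 23, 29, 31, 37, 41, 43, 47, 53, 59, 61, 67, 71, 73, 79, 83, 89, 97, 101, 103, 107, 109, 113, 127, 131, 137, 139, 149, 151, 157, 163, 167, 173, 179, 181, 191, 193, 197, 199, 211, 223, 227, 229, 233]. Summing 1/p over these primes: 8762990377702925264993654890050782886250854676753323401606562622367345144099360398279019780479/4445236185272185438169240794291312557432222642727183809026451438704160103479600800432029464270 ≈ 1.9713. Mertens estimate ln ln(238) + 0.2615 ≈ 1.9612.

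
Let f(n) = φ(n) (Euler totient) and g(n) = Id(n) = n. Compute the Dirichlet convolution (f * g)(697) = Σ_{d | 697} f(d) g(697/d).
(φ * Id)(697) = 2673

Divisors of 697: [1, 17, 41, 697]. For each d | 697:
  d = 1: φ(1) · Id(697/1) = 1 · 697 = 697
  d = 17: φ(17) · Id(697/17) = 16 · 41 = 656
  d = 41: φ(41) · Id(697/41) = 40 · 17 = 680
  d = 697: φ(697) · Id(697/697) = 640 · 1 = 640
Summing: (φ * Id)(697) = 697 + 656 + 680 + 640 = 2673.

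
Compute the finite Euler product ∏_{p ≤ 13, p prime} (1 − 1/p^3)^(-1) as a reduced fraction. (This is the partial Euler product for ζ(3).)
∏ = 39364325/32767248

The primes p ≤ 13 are [2, 3, 5, 7, 11, 13]. For each prime, (1 − 1/p^3)^(-1) = p^3 / (p^3 − 1). The product is (1 − 1/2^3)^(-1), (1 − 1/3^3)^(-1), (1 − 1/5^3)^(-1), (1 − 1/7^3)^(-1), (1 − 1/11^3)^(-1), (1 − 1/13^3)^(-1) = ∏ p^3 / (p^3 − 1) = 39364325/32767248.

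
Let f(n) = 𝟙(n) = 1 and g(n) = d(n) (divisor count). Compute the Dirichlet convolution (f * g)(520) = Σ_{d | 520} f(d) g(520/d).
(𝟙 * d)(520) = 90

Divisors of 520: [1, 2, 4, 5, 8, 10, 13, 20, 26, 40, 52, 65, 104, 130, 260, 520]. For each d | 520:
  d = 1: 𝟙(1) · d(520/1) = 1 · 16 = 16
  d = 2: 𝟙(2) · d(520/2) = 1 · 12 = 12
  d = 4: 𝟙(4) · d(520/4) = 1 · 8 = 8
  d = 5: 𝟙(5) · d(520/5) = 1 · 8 = 8
  d = 8: 𝟙(8) · d(520/8) = 1 · 4 = 4
  d = 10: 𝟙(10) · d(520/10) = 1 · 6 = 6
  d = 13: 𝟙(13) · d(520/13) = 1 · 8 = 8
  d = 20: 𝟙(20) · d(520/20) = 1 · 4 = 4
  d = 26: 𝟙(26) · d(520/26) = 1 · 6 = 6
  d = 40: 𝟙(40) · d(520/40) = 1 · 2 = 2
  d = 52: 𝟙(52) · d(520/52) = 1 · 4 = 4
  d = 65: 𝟙(65) · d(520/65) = 1 · 4 = 4
  d = 104: 𝟙(104) · d(520/104) = 1 · 2 = 2
  d = 130: 𝟙(130) · d(520/130) = 1 · 3 = 3
  d = 260: 𝟙(260) · d(520/260) = 1 · 2 = 2
  d = 520: 𝟙(520) · d(520/520) = 1 · 1 = 1
Summing: (𝟙 * d)(520) = 16 + 12 + 8 + 8 + 4 + 6 + 8 + 4 + 6 + 2 + 4 + 4 + 2 + 3 + 2 + 1 = 90.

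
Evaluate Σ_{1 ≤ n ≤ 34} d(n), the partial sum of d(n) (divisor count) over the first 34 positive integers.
Σ_{n ≤ 34} d(n) = 127

Compute d(n) for each 1 ≤ n ≤ 34: d(1) = 1, d(2) = 2, d(3) = 2, d(4) = 3, d(5) = 2, d(6) = 4, d(7) = 2, d(8) = 4, d(9) = 3, d(10) = 4, d(11) = 2, d(12) = 6, d(13) = 2, d(14) = 4, d(15) = 4, d(16) = 5, d(17) = 2, d(18) = 6, d(19) = 2, d(20) = 6, d(21) = 4, d(22) = 4, d(23) = 2, d(24) = 8, d(25) = 3, d(26) = 4, d(27) = 4, d(28) = 6, d(29) = 2, d(30) = 8, d(31) = 2, d(32) = 6, d(33) = 4, d(34) = 4. Summing all 34 values: 127. (Dirichlet's divisor formula: Σ_{n ≤ x} d(n) = x ln(x) + (2γ − 1) x + O(√x). For x = 34, the asymptotic estimate is ≈ 125.15.)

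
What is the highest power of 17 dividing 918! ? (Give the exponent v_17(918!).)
v_17(918!) = 57

Legendre's formula: v_p(n!) = Σ_{k ≥ 1} ⌊n / p^k⌋. For p = 17, n = 918, the terms are:
  ⌊918/17^1⌋ = ⌊918/17⌋ = 54
  ⌊918/17^2⌋ = ⌊918/289⌋ = 3
(the next term ⌊918/17^3⌋ = 0, terminating the sum). Summing: v_17(918!) = 54 + 3 = 57.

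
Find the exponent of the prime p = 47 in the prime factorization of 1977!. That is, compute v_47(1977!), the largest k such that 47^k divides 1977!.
v_47(1977!) = 42

Legendre's formula: v_p(n!) = Σ_{k ≥ 1} ⌊n / p^k⌋. For p = 47, n = 1977, the terms are:
  ⌊1977/47^1⌋ = ⌊1977/47⌋ = 42
(the next term ⌊1977/47^2⌋ = 0, terminating the sum). Summing: v_47(1977!) = 42 = 42.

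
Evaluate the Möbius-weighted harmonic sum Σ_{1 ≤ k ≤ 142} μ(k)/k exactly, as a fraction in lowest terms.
Σ μ(k)/k = -1280195109320241807184891051690223115540059217279828/1669107775099865011251538855274990009561055775533405515

Values of μ(k) for 1 ≤ k ≤ 142: μ(1) = 1, μ(2) = -1, μ(3) = -1, μ(5) = -1, μ(6) = 1, μ(7) = -1, μ(10) = 1, μ(11) = -1, μ(13) = -1, μ(14) = 1, μ(15) = 1, μ(17) = -1, μ(19) = -1, μ(21) = 1, μ(22) = 1, μ(23) = -1, μ(26) = 1, μ(29) = -1, μ(30) = -1, μ(31) = -1, μ(33) = 1, μ(34) = 1, μ(35) = 1, μ(37) = -1, μ(38) = 1, μ(39) = 1, μ(41) = -1, μ(42) = -1, μ(43) = -1, μ(46) = 1, μ(47) = -1, μ(51) = 1, μ(53) = -1, μ(55) = 1, μ(57) = 1, μ(58) = 1, μ(59) = -1, μ(61) = -1, μ(62) = 1, μ(65) = 1, μ(66) = -1, μ(67) = -1, μ(69) = 1, μ(70) = -1, μ(71) = -1, μ(73) = -1, μ(74) = 1, μ(77) = 1, μ(78) = -1, μ(79) = -1, μ(82) = 1, μ(83) = -1, μ(85) = 1, μ(86) = 1, μ(87) = 1, μ(89) = -1, μ(91) = 1, μ(93) = 1, μ(94) = 1, μ(95) = 1, μ(97) = -1, μ(101) = -1, μ(102) = -1, μ(103) = -1, μ(105) = -1, μ(106) = 1, μ(107) = -1, μ(109) = -1, μ(110) = -1, μ(111) = 1, μ(113) = -1, μ(114) = -1, μ(115) = 1, μ(118) = 1, μ(119) = 1, μ(122) = 1, μ(123) = 1, μ(127) = -1, μ(129) = 1, μ(130) = -1, μ(131) = -1, μ(133) = 1, μ(134) = 1, μ(137) = -1, μ(138) = -1, μ(139) = -1, μ(141) = 1, μ(142) = 1, with μ = 0 on non-squarefree integers. Summing μ(k)/k for k where μ(k) ≠ 0 gives -1280195109320241807184891051690223115540059217279828/1669107775099865011251538855274990009561055775533405515 ≈ -0.0008. (PNT ⟺ this sum → 0 as n → ∞.)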